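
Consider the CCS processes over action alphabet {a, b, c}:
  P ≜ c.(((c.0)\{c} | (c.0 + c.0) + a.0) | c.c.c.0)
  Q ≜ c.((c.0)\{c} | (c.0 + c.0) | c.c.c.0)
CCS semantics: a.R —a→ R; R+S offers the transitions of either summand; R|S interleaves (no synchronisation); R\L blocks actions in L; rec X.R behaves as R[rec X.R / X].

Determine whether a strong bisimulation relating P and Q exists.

P ≁ Q

Reachable graph of P (13 states):
  u0 = c.(((c.0)\{c} | (c.0 + c.0) + a.0) | c.c.c.0) :: --c--▸ u1
  u1 = ((c.0)\{c} | (c.0 + c.0) + a.0) | c.c.c.0 :: --a--▸ u2, --c--▸ u3, --c--▸ u4
  u2 = 0 | c.c.c.0 :: --c--▸ u5
  u3 = ((c.0)\{c} | (c.0 + c.0) + a.0) | c.c.0 :: --a--▸ u5, --c--▸ u6, --c--▸ u7
  u4 = (c.0)\{c} | 0 | c.c.c.0 :: --c--▸ u7
  u5 = 0 | c.c.0 :: --c--▸ u8
  u6 = ((c.0)\{c} | (c.0 + c.0) + a.0) | c.0 :: --a--▸ u8, --c--▸ u10, --c--▸ u9
  u7 = (c.0)\{c} | 0 | c.c.0 :: --c--▸ u10
  u8 = 0 | c.0 :: --c--▸ u11
  u9 = ((c.0)\{c} | (c.0 + c.0) + a.0) | 0 :: --a--▸ u11, --c--▸ u12
  u10 = (c.0)\{c} | 0 | c.0 :: --c--▸ u12
  u11 = 0 | 0 :: (no moves)
  u12 = (c.0)\{c} | 0 | 0 :: (no moves)
Reachable graph of Q (9 states):
  v0 = c.((c.0)\{c} | (c.0 + c.0) | c.c.c.0) :: --c--▸ v1
  v1 = (c.0)\{c} | (c.0 + c.0) | c.c.c.0 :: --c--▸ v2, --c--▸ v3
  v2 = (c.0)\{c} | (c.0 + c.0) | c.c.0 :: --c--▸ v4, --c--▸ v5
  v3 = (c.0)\{c} | 0 | c.c.c.0 :: --c--▸ v5
  v4 = (c.0)\{c} | (c.0 + c.0) | c.0 :: --c--▸ v6, --c--▸ v7
  v5 = (c.0)\{c} | 0 | c.c.0 :: --c--▸ v7
  v6 = (c.0)\{c} | (c.0 + c.0) | 0 :: --c--▸ v8
  v7 = (c.0)\{c} | 0 | c.0 :: --c--▸ v8
  v8 = (c.0)\{c} | 0 | 0 :: (no moves)
Coarsest stable partition (strong bisimilarity classes):
  B0 = {u0}
  B1 = {u1}
  B2 = {u2, u4, v2, v3}
  B3 = {u5, u7, v4, v5}
  B4 = {u10, u8, v6, v7}
  B5 = {u11, u12, v8}
  B6 = {u3}
  B7 = {u6}
  B8 = {u9}
  B9 = {v0}
  B10 = {v1}
u0 ∈ B0, v0 ∈ B9 → different blocks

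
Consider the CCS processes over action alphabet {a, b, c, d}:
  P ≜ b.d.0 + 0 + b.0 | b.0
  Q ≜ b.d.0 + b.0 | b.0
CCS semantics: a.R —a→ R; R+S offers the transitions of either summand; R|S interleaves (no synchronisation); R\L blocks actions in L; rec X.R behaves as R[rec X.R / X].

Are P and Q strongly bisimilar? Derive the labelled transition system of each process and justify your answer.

P's transition system — 6 states:
  m0 = b.d.0 + 0 + b.0 | b.0 | —b→ m1, —b→ m2, —b→ m3
  m1 = 0 | b.0 | —b→ m4
  m2 = b.0 | 0 | —b→ m4
  m3 = d.0 | —d→ m5
  m4 = 0 | 0 | ∅
  m5 = 0 | ∅
Q's transition system — 6 states:
  n0 = b.d.0 + b.0 | b.0 | —b→ n1, —b→ n2, —b→ n3
  n1 = 0 | b.0 | —b→ n4
  n2 = b.0 | 0 | —b→ n4
  n3 = d.0 | —d→ n5
  n4 = 0 | 0 | ∅
  n5 = 0 | ∅
Partition-refinement fixed point:
  B0 = {m0, n0}
  B1 = {m1, m2, n1, n2}
  B2 = {m4, m5, n4, n5}
  B3 = {m3, n3}
m0 ∈ B0, n0 ∈ B0 → same block

YES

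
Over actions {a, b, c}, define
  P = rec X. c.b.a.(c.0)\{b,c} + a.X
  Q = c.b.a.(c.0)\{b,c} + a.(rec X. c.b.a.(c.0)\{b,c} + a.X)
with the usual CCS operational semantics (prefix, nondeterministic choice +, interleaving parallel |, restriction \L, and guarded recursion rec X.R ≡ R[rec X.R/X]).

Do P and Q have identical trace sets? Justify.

P's transition system — 4 states:
  u0 = rec X. c.b.a.(c.0)\{b,c} + a.X | —a→ u0, —c→ u1
  u1 = b.a.(c.0)\{b,c} | —b→ u2
  u2 = a.(c.0)\{b,c} | —a→ u3
  u3 = (c.0)\{b,c} | ·
Q's transition system — 5 states:
  v0 = c.b.a.(c.0)\{b,c} + a.(rec X. c.b.a.(c.0)\{b,c} + a.X) | —a→ v1, —c→ v2
  v1 = rec X. c.b.a.(c.0)\{b,c} + a.X | —a→ v1, —c→ v2
  v2 = b.a.(c.0)\{b,c} | —b→ v3
  v3 = a.(c.0)\{b,c} | —a→ v4
  v4 = (c.0)\{b,c} | ·
Bisimilarity quotient blocks:
  B0 = {u0, v0, v1}
  B1 = {u1, v2}
  B2 = {u2, v3}
  B3 = {u3, v4}
u0 ∈ B0, v0 ∈ B0 → same block
Bisimilar ⇒ trace-equivalent.

trace-equivalent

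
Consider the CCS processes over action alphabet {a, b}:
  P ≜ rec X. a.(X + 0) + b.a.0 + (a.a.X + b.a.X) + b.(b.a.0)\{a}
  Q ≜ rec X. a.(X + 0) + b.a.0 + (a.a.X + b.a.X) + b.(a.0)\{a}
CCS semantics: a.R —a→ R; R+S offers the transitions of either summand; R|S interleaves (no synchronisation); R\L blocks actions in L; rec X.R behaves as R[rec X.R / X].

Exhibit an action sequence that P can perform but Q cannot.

Reachable graph of P (7 states):
  p0 = rec X. a.(X + 0) + b.a.0 + (a.a.X + b.a.X) + b.(b.a.0)\{a} has moves —a→ p1, —a→ p2, —b→ p2, —b→ p3, —b→ p4
  p1 = (rec X. a.(X + 0) + b.a.0 + (a.a.X + b.a.X) + b.(b.a.0)\{a}) + 0 has moves —a→ p1, —a→ p2, —b→ p2, —b→ p3, —b→ p4
  p2 = a.(rec X. a.(X + 0) + b.a.0 + (a.a.X + b.a.X) + b.(b.a.0)\{a}) has moves —a→ p0
  p3 = (b.a.0)\{a} has moves —b→ p5
  p4 = a.0 has moves —a→ p6
  p5 = (a.0)\{a} has moves (no moves)
  p6 = 0 has moves (no moves)
Reachable graph of Q (6 states):
  q0 = rec X. a.(X + 0) + b.a.0 + (a.a.X + b.a.X) + b.(a.0)\{a} has moves —a→ q1, —a→ q2, —b→ q2, —b→ q3, —b→ q4
  q1 = (rec X. a.(X + 0) + b.a.0 + (a.a.X + b.a.X) + b.(a.0)\{a}) + 0 has moves —a→ q1, —a→ q2, —b→ q2, —b→ q3, —b→ q4
  q2 = a.(rec X. a.(X + 0) + b.a.0 + (a.a.X + b.a.X) + b.(a.0)\{a}) has moves —a→ q0
  q3 = (a.0)\{a} has moves (no moves)
  q4 = a.0 has moves —a→ q5
  q5 = 0 has moves (no moves)
Executing bb from P (initial set {p0}):
  step 1 (b): {p2, p3, p4}
  step 2 (b): {p5}
  ✓ P
Executing bb from Q (initial set {q0}):
  step 1 (b): {q2, q3, q4}
  step 2 (b): no successor for Q

bb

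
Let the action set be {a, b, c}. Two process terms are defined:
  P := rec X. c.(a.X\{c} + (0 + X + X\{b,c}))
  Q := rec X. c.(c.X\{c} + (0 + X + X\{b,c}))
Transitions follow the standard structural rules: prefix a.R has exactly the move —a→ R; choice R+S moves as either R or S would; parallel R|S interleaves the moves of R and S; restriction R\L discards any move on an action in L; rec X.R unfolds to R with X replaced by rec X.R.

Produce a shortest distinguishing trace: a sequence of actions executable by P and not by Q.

ca

Reachable graph of P (3 states):
  s0 = rec X. c.(a.X\{c} + (0 + X + X\{b,c})) :: -c-> s1
  s1 = a.(rec X. c.(a.X\{c} + (0 + X + X\{b,c})))\{c} + (0 + (rec X. c.(a.X\{c} + (0 + X + X\{b,c}))) + (rec X. c.(a.X\{c} + (0 + X + X\{b,c})))\{b,c}) :: -a-> s2, -c-> s1
  s2 = (rec X. c.(a.X\{c} + (0 + X + X\{b,c})))\{c} :: (no moves)
Reachable graph of Q (3 states):
  t0 = rec X. c.(c.X\{c} + (0 + X + X\{b,c})) :: -c-> t1
  t1 = c.(rec X. c.(c.X\{c} + (0 + X + X\{b,c})))\{c} + (0 + (rec X. c.(c.X\{c} + (0 + X + X\{b,c}))) + (rec X. c.(c.X\{c} + (0 + X + X\{b,c})))\{b,c}) :: -c-> t1, -c-> t2
  t2 = (rec X. c.(c.X\{c} + (0 + X + X\{b,c})))\{c} :: (no moves)
Trace ⟨ca⟩ through P, begin at {s0}:
  step 1 (c): {s1}
  step 2 (a): {s2}
  P completes σ.
Trace ⟨ca⟩ through Q, begin at {t0}:
  step 1 (c): {t1}
  step 2 (a): ∅ (Q stuck)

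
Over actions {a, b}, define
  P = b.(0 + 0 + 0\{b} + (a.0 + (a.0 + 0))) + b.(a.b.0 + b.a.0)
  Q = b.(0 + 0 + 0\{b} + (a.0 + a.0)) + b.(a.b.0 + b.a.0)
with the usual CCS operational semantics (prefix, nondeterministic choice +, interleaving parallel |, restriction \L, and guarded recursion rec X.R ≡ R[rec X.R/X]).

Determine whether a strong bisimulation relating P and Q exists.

P ~ Q

Reachable graph of P (6 states):
  p0 = b.(0 + 0 + 0\{b} + (a.0 + (a.0 + 0))) + b.(a.b.0 + b.a.0) → —b→ p1, —b→ p2
  p1 = 0 + 0 + 0\{b} + (a.0 + (a.0 + 0)) → —a→ p3
  p2 = a.b.0 + b.a.0 → —a→ p4, —b→ p5
  p3 = 0 → ∅
  p4 = b.0 → —b→ p3
  p5 = a.0 → —a→ p3
Reachable graph of Q (6 states):
  q0 = b.(0 + 0 + 0\{b} + (a.0 + a.0)) + b.(a.b.0 + b.a.0) → —b→ q1, —b→ q2
  q1 = 0 + 0 + 0\{b} + (a.0 + a.0) → —a→ q3
  q2 = a.b.0 + b.a.0 → —a→ q4, —b→ q5
  q3 = 0 → ∅
  q4 = b.0 → —b→ q3
  q5 = a.0 → —a→ q3
Partition-refinement fixed point:
  B0 = {p0, q0}
  B1 = {p2, q2}
  B2 = {p4, q4}
  B3 = {p3, q3}
  B4 = {p1, p5, q1, q5}
p0 ∈ B0, q0 ∈ B0 → same block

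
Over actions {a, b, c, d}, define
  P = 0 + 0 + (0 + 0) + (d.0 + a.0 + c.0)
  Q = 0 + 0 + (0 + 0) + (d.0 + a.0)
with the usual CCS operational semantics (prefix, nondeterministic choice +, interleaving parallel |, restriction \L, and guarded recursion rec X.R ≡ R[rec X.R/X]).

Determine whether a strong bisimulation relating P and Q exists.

P's transition system — 2 states:
  s0 = 0 + 0 + (0 + 0) + (d.0 + a.0 + c.0) → ··a··> s1, ··c··> s1, ··d··> s1
  s1 = 0 → ·
Q's transition system — 2 states:
  t0 = 0 + 0 + (0 + 0) + (d.0 + a.0) → ··a··> t1, ··d··> t1
  t1 = 0 → ·
Partition-refinement fixed point:
  B0 = {s0}
  B1 = {s1, t1}
  B2 = {t0}
s0 ∈ B0, t0 ∈ B2 → different blocks

P ≁ Q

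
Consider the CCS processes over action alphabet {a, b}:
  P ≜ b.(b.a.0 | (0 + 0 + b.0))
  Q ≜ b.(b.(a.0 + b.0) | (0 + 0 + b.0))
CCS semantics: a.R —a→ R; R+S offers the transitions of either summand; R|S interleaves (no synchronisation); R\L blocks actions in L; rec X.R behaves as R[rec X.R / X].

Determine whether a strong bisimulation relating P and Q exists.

Reachable graph of P (7 states):
  s0 = b.(b.a.0 | (0 + 0 + b.0)) has moves -b-> s1
  s1 = b.a.0 | (0 + 0 + b.0) has moves -b-> s2, -b-> s3
  s2 = a.0 | (0 + 0 + b.0) has moves -a-> s4, -b-> s5
  s3 = b.a.0 | 0 has moves -b-> s5
  s4 = 0 | (0 + 0 + b.0) has moves -b-> s6
  s5 = a.0 | 0 has moves -a-> s6
  s6 = 0 | 0 has moves ·
Reachable graph of Q (7 states):
  t0 = b.(b.(a.0 + b.0) | (0 + 0 + b.0)) has moves -b-> t1
  t1 = b.(a.0 + b.0) | (0 + 0 + b.0) has moves -b-> t2, -b-> t3
  t2 = (a.0 + b.0) | (0 + 0 + b.0) has moves -a-> t4, -b-> t4, -b-> t5
  t3 = b.(a.0 + b.0) | 0 has moves -b-> t5
  t4 = 0 | (0 + 0 + b.0) has moves -b-> t6
  t5 = (a.0 + b.0) | 0 has moves -a-> t6, -b-> t6
  t6 = 0 | 0 has moves ·
Bisimilarity quotient blocks:
  B0 = {s0}
  B1 = {s1}
  B2 = {s3}
  B3 = {s5}
  B4 = {s6, t6}
  B5 = {s2}
  B6 = {s4, t4}
  B7 = {t0}
  B8 = {t1}
  B9 = {t2}
  B10 = {t5}
  B11 = {t3}
s0 ∈ B0, t0 ∈ B7 → different blocks

NO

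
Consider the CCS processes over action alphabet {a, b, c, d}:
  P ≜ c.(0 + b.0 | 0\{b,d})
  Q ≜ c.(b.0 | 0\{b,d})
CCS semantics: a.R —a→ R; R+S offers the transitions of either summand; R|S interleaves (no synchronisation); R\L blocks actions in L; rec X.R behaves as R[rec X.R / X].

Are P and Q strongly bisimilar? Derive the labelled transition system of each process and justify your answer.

YES

Reachable graph of P (3 states):
  p0 = c.(0 + b.0 | 0\{b,d}) :: --c--▸ p1
  p1 = 0 + b.0 | 0\{b,d} :: --b--▸ p2
  p2 = 0 | 0\{b,d} :: (no moves)
Reachable graph of Q (3 states):
  q0 = c.(b.0 | 0\{b,d}) :: --c--▸ q1
  q1 = b.0 | 0\{b,d} :: --b--▸ q2
  q2 = 0 | 0\{b,d} :: (no moves)
Bisimilarity quotient blocks:
  B0 = {p0, q0}
  B1 = {p1, q1}
  B2 = {p2, q2}
p0 ∈ B0, q0 ∈ B0 → same block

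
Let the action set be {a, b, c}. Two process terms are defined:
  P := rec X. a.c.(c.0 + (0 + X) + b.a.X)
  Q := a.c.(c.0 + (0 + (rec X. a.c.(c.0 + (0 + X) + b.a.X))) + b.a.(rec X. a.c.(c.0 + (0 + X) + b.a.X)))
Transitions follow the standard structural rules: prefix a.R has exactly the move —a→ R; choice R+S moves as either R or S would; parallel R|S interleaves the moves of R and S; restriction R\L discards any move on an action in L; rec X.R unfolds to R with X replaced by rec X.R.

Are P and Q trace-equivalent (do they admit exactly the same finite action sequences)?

Reachable graph of P (5 states):
  m0 = rec X. a.c.(c.0 + (0 + X) + b.a.X) :: —a→ m1
  m1 = c.(c.0 + (0 + (rec X. a.c.(c.0 + (0 + X) + b.a.X))) + b.a.(rec X. a.c.(c.0 + (0 + X) + b.a.X))) :: —c→ m2
  m2 = c.0 + (0 + (rec X. a.c.(c.0 + (0 + X) + b.a.X))) + b.a.(rec X. a.c.(c.0 + (0 + X) + b.a.X)) :: —a→ m1, —b→ m3, —c→ m4
  m3 = a.(rec X. a.c.(c.0 + (0 + X) + b.a.X)) :: —a→ m0
  m4 = 0 :: ·
Reachable graph of Q (6 states):
  n0 = a.c.(c.0 + (0 + (rec X. a.c.(c.0 + (0 + X) + b.a.X))) + b.a.(rec X. a.c.(c.0 + (0 + X) + b.a.X))) :: —a→ n1
  n1 = c.(c.0 + (0 + (rec X. a.c.(c.0 + (0 + X) + b.a.X))) + b.a.(rec X. a.c.(c.0 + (0 + X) + b.a.X))) :: —c→ n2
  n2 = c.0 + (0 + (rec X. a.c.(c.0 + (0 + X) + b.a.X))) + b.a.(rec X. a.c.(c.0 + (0 + X) + b.a.X)) :: —a→ n1, —b→ n3, —c→ n4
  n3 = a.(rec X. a.c.(c.0 + (0 + X) + b.a.X)) :: —a→ n5
  n4 = 0 :: ·
  n5 = rec X. a.c.(c.0 + (0 + X) + b.a.X) :: —a→ n1
Coarsest stable partition (strong bisimilarity classes):
  B0 = {m0, n0, n5}
  B1 = {m1, n1}
  B2 = {m2, n2}
  B3 = {m3, n3}
  B4 = {m4, n4}
m0 ∈ B0, n0 ∈ B0 → same block
Bisimilar ⇒ trace-equivalent.

trace-equivalent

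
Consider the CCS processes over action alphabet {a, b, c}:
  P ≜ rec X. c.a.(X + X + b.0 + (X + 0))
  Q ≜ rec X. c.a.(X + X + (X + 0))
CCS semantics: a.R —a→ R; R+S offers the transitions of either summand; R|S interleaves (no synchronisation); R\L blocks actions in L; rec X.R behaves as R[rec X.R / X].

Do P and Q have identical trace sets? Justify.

P's transition system — 4 states:
  s0 = rec X. c.a.(X + X + b.0 + (X + 0)) ⊢ -c-> s1
  s1 = a.((rec X. c.a.(X + X + b.0 + (X + 0))) + (rec X. c.a.(X + X + b.0 + (X + 0))) + b.0 + ((rec X. c.a.(X + X + b.0 + (X + 0))) + 0)) ⊢ -a-> s2
  s2 = (rec X. c.a.(X + X + b.0 + (X + 0))) + (rec X. c.a.(X + X + b.0 + (X + 0))) + b.0 + ((rec X. c.a.(X + X + b.0 + (X + 0))) + 0) ⊢ -b-> s3, -c-> s1
  s3 = 0 ⊢ ∅
Q's transition system — 3 states:
  t0 = rec X. c.a.(X + X + (X + 0)) ⊢ -c-> t1
  t1 = a.((rec X. c.a.(X + X + (X + 0))) + (rec X. c.a.(X + X + (X + 0))) + ((rec X. c.a.(X + X + (X + 0))) + 0)) ⊢ -a-> t2
  t2 = (rec X. c.a.(X + X + (X + 0))) + (rec X. c.a.(X + X + (X + 0))) + ((rec X. c.a.(X + X + (X + 0))) + 0) ⊢ -c-> t1
Trace ⟨cab⟩ through P, begin at {s0}:
  after c @ step 1: {s1}
  after a @ step 2: {s2}
  after b @ step 3: {s3}
  ✓ P
Trace ⟨cab⟩ through Q, begin at {t0}:
  after c @ step 1: {t1}
  after a @ step 2: {t2}
  after b @ step 3: ∅ (Q stuck)

NO — witness ⟨cab⟩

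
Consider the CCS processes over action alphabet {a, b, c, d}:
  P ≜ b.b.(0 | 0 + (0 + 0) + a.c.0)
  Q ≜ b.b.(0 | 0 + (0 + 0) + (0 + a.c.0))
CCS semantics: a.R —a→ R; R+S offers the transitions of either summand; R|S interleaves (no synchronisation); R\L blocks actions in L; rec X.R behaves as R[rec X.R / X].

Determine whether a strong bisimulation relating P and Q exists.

YES

Reachable graph of P (5 states):
  m0 = b.b.(0 | 0 + (0 + 0) + a.c.0) → ··b··> m1
  m1 = b.(0 | 0 + (0 + 0) + a.c.0) → ··b··> m2
  m2 = 0 | 0 + (0 + 0) + a.c.0 → ··a··> m3
  m3 = c.0 → ··c··> m4
  m4 = 0 → ·
Reachable graph of Q (5 states):
  n0 = b.b.(0 | 0 + (0 + 0) + (0 + a.c.0)) → ··b··> n1
  n1 = b.(0 | 0 + (0 + 0) + (0 + a.c.0)) → ··b··> n2
  n2 = 0 | 0 + (0 + 0) + (0 + a.c.0) → ··a··> n3
  n3 = c.0 → ··c··> n4
  n4 = 0 → ·
Coarsest stable partition (strong bisimilarity classes):
  B0 = {m0, n0}
  B1 = {m1, n1}
  B2 = {m2, n2}
  B3 = {m3, n3}
  B4 = {m4, n4}
m0 ∈ B0, n0 ∈ B0 → same block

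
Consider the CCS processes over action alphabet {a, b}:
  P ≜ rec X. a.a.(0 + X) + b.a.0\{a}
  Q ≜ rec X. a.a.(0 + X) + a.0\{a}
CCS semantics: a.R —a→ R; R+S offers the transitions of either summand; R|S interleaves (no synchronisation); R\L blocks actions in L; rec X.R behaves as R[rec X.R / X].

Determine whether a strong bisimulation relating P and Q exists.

Reachable graph of P (5 states):
  s0 = rec X. a.a.(0 + X) + b.a.0\{a} :: =a=> s1, =b=> s2
  s1 = a.(0 + (rec X. a.a.(0 + X) + b.a.0\{a})) :: =a=> s3
  s2 = a.0\{a} :: =a=> s4
  s3 = 0 + (rec X. a.a.(0 + X) + b.a.0\{a}) :: =a=> s1, =b=> s2
  s4 = 0\{a} :: ∅
Reachable graph of Q (4 states):
  t0 = rec X. a.a.(0 + X) + a.0\{a} :: =a=> t1, =a=> t2
  t1 = 0\{a} :: ∅
  t2 = a.(0 + (rec X. a.a.(0 + X) + a.0\{a})) :: =a=> t3
  t3 = 0 + (rec X. a.a.(0 + X) + a.0\{a}) :: =a=> t1, =a=> t2
Coarsest stable partition (strong bisimilarity classes):
  B0 = {s0, s3}
  B1 = {s1}
  B2 = {s2}
  B3 = {s4, t1}
  B4 = {t0, t3}
  B5 = {t2}
s0 ∈ B0, t0 ∈ B4 → different blocks

not bisimilar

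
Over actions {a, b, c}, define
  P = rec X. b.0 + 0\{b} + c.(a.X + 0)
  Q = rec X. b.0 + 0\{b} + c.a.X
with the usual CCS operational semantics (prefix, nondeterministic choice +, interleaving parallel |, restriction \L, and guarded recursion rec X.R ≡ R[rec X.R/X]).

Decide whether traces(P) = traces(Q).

traces(P) = traces(Q)

LTS(P): 3 reachable states
  m0 = rec X. b.0 + 0\{b} + c.(a.X + 0) ⊢ —b→ m1, —c→ m2
  m1 = 0 ⊢ ·
  m2 = a.(rec X. b.0 + 0\{b} + c.(a.X + 0)) + 0 ⊢ —a→ m0
LTS(Q): 3 reachable states
  n0 = rec X. b.0 + 0\{b} + c.a.X ⊢ —b→ n1, —c→ n2
  n1 = 0 ⊢ ·
  n2 = a.(rec X. b.0 + 0\{b} + c.a.X) ⊢ —a→ n0
Partition-refinement fixed point:
  B0 = {m0, n0}
  B1 = {m2, n2}
  B2 = {m1, n1}
m0 ∈ B0, n0 ∈ B0 → same block
Bisimilar ⇒ trace-equivalent.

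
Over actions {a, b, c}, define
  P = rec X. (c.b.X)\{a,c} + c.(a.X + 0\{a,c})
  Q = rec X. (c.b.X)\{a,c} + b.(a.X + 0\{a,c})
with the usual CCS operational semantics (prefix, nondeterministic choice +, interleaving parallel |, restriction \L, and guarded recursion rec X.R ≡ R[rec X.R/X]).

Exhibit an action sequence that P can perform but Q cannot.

c

LTS(P): 2 reachable states
  p0 = rec X. (c.b.X)\{a,c} + c.(a.X + 0\{a,c}) :: ··c··> p1
  p1 = a.(rec X. (c.b.X)\{a,c} + c.(a.X + 0\{a,c})) + 0\{a,c} :: ··a··> p0
LTS(Q): 2 reachable states
  q0 = rec X. (c.b.X)\{a,c} + b.(a.X + 0\{a,c}) :: ··b··> q1
  q1 = a.(rec X. (c.b.X)\{a,c} + b.(a.X + 0\{a,c})) + 0\{a,c} :: ··a··> q0
Run σ = ⟨c⟩ on P: start {p0}
  step 1 (c): {p1}
  ✓ P
Run σ = ⟨c⟩ on Q: start {q0}
  step 1 (c): ∅ (Q stuck)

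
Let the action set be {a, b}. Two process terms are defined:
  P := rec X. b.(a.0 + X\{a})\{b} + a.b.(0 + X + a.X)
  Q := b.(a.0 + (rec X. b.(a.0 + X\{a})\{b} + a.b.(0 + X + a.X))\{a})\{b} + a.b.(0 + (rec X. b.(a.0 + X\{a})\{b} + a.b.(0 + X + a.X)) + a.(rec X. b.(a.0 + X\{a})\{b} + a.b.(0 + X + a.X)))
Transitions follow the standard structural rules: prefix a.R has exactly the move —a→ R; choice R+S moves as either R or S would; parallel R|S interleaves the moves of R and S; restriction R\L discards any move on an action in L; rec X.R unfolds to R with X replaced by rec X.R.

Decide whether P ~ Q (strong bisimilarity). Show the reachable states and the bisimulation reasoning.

YES

LTS(P): 5 reachable states
  s0 = rec X. b.(a.0 + X\{a})\{b} + a.b.(0 + X + a.X) :: ··a··> s1, ··b··> s2
  s1 = b.(0 + (rec X. b.(a.0 + X\{a})\{b} + a.b.(0 + X + a.X)) + a.(rec X. b.(a.0 + X\{a})\{b} + a.b.(0 + X + a.X))) :: ··b··> s3
  s2 = (a.0 + (rec X. b.(a.0 + X\{a})\{b} + a.b.(0 + X + a.X))\{a})\{b} :: ··a··> s4
  s3 = 0 + (rec X. b.(a.0 + X\{a})\{b} + a.b.(0 + X + a.X)) + a.(rec X. b.(a.0 + X\{a})\{b} + a.b.(0 + X + a.X)) :: ··a··> s0, ··a··> s1, ··b··> s2
  s4 = 0\{b} :: (no moves)
LTS(Q): 6 reachable states
  t0 = b.(a.0 + (rec X. b.(a.0 + X\{a})\{b} + a.b.(0 + X + a.X))\{a})\{b} + a.b.(0 + (rec X. b.(a.0 + X\{a})\{b} + a.b.(0 + X + a.X)) + a.(rec X. b.(a.0 + X\{a})\{b} + a.b.(0 + X + a.X))) :: ··a··> t1, ··b··> t2
  t1 = b.(0 + (rec X. b.(a.0 + X\{a})\{b} + a.b.(0 + X + a.X)) + a.(rec X. b.(a.0 + X\{a})\{b} + a.b.(0 + X + a.X))) :: ··b··> t3
  t2 = (a.0 + (rec X. b.(a.0 + X\{a})\{b} + a.b.(0 + X + a.X))\{a})\{b} :: ··a··> t4
  t3 = 0 + (rec X. b.(a.0 + X\{a})\{b} + a.b.(0 + X + a.X)) + a.(rec X. b.(a.0 + X\{a})\{b} + a.b.(0 + X + a.X)) :: ··a··> t1, ··a··> t5, ··b··> t2
  t4 = 0\{b} :: (no moves)
  t5 = rec X. b.(a.0 + X\{a})\{b} + a.b.(0 + X + a.X) :: ··a··> t1, ··b··> t2
Partition-refinement fixed point:
  B0 = {s0, t0, t5}
  B1 = {s1, t1}
  B2 = {s3, t3}
  B3 = {s2, t2}
  B4 = {s4, t4}
s0 ∈ B0, t0 ∈ B0 → same block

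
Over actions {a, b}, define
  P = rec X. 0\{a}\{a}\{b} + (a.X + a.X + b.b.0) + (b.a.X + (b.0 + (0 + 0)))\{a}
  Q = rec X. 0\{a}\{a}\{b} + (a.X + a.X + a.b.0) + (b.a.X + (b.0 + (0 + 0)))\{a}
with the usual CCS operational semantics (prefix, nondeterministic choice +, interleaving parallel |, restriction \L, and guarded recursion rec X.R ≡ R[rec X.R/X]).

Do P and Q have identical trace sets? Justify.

trace-distinct — witness ⟨bb⟩

P's transition system — 5 states:
  p0 = rec X. 0\{a}\{a}\{b} + (a.X + a.X + b.b.0) + (b.a.X + (b.0 + (0 + 0)))\{a} :: =a=> p0, =b=> p1, =b=> p2, =b=> p3
  p1 = (a.(rec X. 0\{a}\{a}\{b} + (a.X + a.X + b.b.0) + (b.a.X + (b.0 + (0 + 0)))\{a}))\{a} :: ·
  p2 = 0\{a} :: ·
  p3 = b.0 :: =b=> p4
  p4 = 0 :: ·
Q's transition system — 5 states:
  q0 = rec X. 0\{a}\{a}\{b} + (a.X + a.X + a.b.0) + (b.a.X + (b.0 + (0 + 0)))\{a} :: =a=> q0, =a=> q1, =b=> q2, =b=> q3
  q1 = b.0 :: =b=> q4
  q2 = (a.(rec X. 0\{a}\{a}\{b} + (a.X + a.X + a.b.0) + (b.a.X + (b.0 + (0 + 0)))\{a}))\{a} :: ·
  q3 = 0\{a} :: ·
  q4 = 0 :: ·
Trace ⟨bb⟩ through P, begin at {p0}:
  after b @ step 1: {p1, p2, p3}
  after b @ step 2: {p4}
  — P admits the full trace.
Trace ⟨bb⟩ through Q, begin at {q0}:
  after b @ step 1: {q2, q3}
  after b @ step 2: ∅ (Q stuck)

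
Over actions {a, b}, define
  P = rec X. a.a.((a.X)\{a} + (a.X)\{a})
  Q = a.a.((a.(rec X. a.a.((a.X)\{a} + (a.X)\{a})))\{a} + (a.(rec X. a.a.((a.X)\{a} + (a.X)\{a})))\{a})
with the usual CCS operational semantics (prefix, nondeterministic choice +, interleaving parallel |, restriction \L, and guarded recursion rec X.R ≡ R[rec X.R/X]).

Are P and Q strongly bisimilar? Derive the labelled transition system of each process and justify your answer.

YES

Reachable graph of P (3 states):
  m0 = rec X. a.a.((a.X)\{a} + (a.X)\{a}) → —a→ m1
  m1 = a.((a.(rec X. a.a.((a.X)\{a} + (a.X)\{a})))\{a} + (a.(rec X. a.a.((a.X)\{a} + (a.X)\{a})))\{a}) → —a→ m2
  m2 = (a.(rec X. a.a.((a.X)\{a} + (a.X)\{a})))\{a} + (a.(rec X. a.a.((a.X)\{a} + (a.X)\{a})))\{a} → deadlocked
Reachable graph of Q (3 states):
  n0 = a.a.((a.(rec X. a.a.((a.X)\{a} + (a.X)\{a})))\{a} + (a.(rec X. a.a.((a.X)\{a} + (a.X)\{a})))\{a}) → —a→ n1
  n1 = a.((a.(rec X. a.a.((a.X)\{a} + (a.X)\{a})))\{a} + (a.(rec X. a.a.((a.X)\{a} + (a.X)\{a})))\{a}) → —a→ n2
  n2 = (a.(rec X. a.a.((a.X)\{a} + (a.X)\{a})))\{a} + (a.(rec X. a.a.((a.X)\{a} + (a.X)\{a})))\{a} → deadlocked
Bisimilarity quotient blocks:
  B0 = {m0, n0}
  B1 = {m1, n1}
  B2 = {m2, n2}
m0 ∈ B0, n0 ∈ B0 → same block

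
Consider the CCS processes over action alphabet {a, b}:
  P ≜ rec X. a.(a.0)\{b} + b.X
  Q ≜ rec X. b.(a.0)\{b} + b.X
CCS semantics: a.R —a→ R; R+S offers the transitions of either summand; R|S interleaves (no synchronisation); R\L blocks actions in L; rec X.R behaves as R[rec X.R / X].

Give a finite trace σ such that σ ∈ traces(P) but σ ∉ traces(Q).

LTS(P): 3 reachable states
  p0 = rec X. a.(a.0)\{b} + b.X | —a→ p1, —b→ p0
  p1 = (a.0)\{b} | —a→ p2
  p2 = 0\{b} | stopped
LTS(Q): 3 reachable states
  q0 = rec X. b.(a.0)\{b} + b.X | —b→ q0, —b→ q1
  q1 = (a.0)\{b} | —a→ q2
  q2 = 0\{b} | stopped
Executing a from P (initial set {p0}):
  [1] a ⇒ {p1}
  ✓ P
Executing a from Q (initial set {q0}):
  [1] a ⇒ no successor for Q

a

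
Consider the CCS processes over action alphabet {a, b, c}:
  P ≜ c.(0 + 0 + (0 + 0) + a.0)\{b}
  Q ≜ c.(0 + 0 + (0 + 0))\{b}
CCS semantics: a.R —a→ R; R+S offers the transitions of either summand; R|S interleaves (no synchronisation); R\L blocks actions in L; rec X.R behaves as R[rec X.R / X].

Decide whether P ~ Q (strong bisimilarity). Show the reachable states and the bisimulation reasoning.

P's transition system — 3 states:
  p0 = c.(0 + 0 + (0 + 0) + a.0)\{b} :: —c→ p1
  p1 = (0 + 0 + (0 + 0) + a.0)\{b} :: —a→ p2
  p2 = 0\{b} :: deadlocked
Q's transition system — 2 states:
  q0 = c.(0 + 0 + (0 + 0))\{b} :: —c→ q1
  q1 = (0 + 0 + (0 + 0))\{b} :: deadlocked
Partition-refinement fixed point:
  B0 = {p0}
  B1 = {p1}
  B2 = {p2, q1}
  B3 = {q0}
p0 ∈ B0, q0 ∈ B3 → different blocks

P ≁ Q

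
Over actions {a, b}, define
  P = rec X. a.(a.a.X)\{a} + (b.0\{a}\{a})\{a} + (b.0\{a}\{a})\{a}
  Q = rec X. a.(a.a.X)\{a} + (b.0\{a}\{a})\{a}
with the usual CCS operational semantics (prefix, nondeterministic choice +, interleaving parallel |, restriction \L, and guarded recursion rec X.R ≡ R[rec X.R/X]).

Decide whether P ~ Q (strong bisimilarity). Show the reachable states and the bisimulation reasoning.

P's transition system — 3 states:
  m0 = rec X. a.(a.a.X)\{a} + (b.0\{a}\{a})\{a} + (b.0\{a}\{a})\{a} → =a=> m1, =b=> m2
  m1 = (a.a.(rec X. a.(a.a.X)\{a} + (b.0\{a}\{a})\{a} + (b.0\{a}\{a})\{a}))\{a} → ·
  m2 = 0\{a}\{a}\{a} → ·
Q's transition system — 3 states:
  n0 = rec X. a.(a.a.X)\{a} + (b.0\{a}\{a})\{a} → =a=> n1, =b=> n2
  n1 = (a.a.(rec X. a.(a.a.X)\{a} + (b.0\{a}\{a})\{a}))\{a} → ·
  n2 = 0\{a}\{a}\{a} → ·
Coarsest stable partition (strong bisimilarity classes):
  B0 = {m0, n0}
  B1 = {m1, m2, n1, n2}
m0 ∈ B0, n0 ∈ B0 → same block

bisimilar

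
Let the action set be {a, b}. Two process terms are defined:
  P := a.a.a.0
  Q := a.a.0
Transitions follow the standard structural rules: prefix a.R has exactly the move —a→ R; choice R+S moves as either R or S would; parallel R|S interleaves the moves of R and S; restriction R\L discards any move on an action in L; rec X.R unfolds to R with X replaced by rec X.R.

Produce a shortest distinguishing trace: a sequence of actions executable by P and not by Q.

LTS(P): 4 reachable states
  s0 = a.a.a.0 → —a→ s1
  s1 = a.a.0 → —a→ s2
  s2 = a.0 → —a→ s3
  s3 = 0 → deadlocked
LTS(Q): 3 reachable states
  t0 = a.a.0 → —a→ t1
  t1 = a.0 → —a→ t2
  t2 = 0 → deadlocked
Trace ⟨aaa⟩ through P, begin at {s0}:
  [1] a ⇒ {s1}
  [2] a ⇒ {s2}
  [3] a ⇒ {s3}
  P completes σ.
Trace ⟨aaa⟩ through Q, begin at {t0}:
  [1] a ⇒ {t1}
  [2] a ⇒ {t2}
  [3] a ⇒ ∅ (Q stuck)

aaa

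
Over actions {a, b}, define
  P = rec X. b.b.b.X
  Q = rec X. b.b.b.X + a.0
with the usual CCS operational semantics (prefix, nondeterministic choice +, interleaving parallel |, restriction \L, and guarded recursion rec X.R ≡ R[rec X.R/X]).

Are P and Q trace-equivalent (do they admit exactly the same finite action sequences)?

LTS(P): 3 reachable states
  u0 = rec X. b.b.b.X :: ··b··> u1
  u1 = b.b.(rec X. b.b.b.X) :: ··b··> u2
  u2 = b.(rec X. b.b.b.X) :: ··b··> u0
LTS(Q): 4 reachable states
  v0 = rec X. b.b.b.X + a.0 :: ··a··> v1, ··b··> v2
  v1 = 0 :: ·
  v2 = b.b.(rec X. b.b.b.X + a.0) :: ··b··> v3
  v3 = b.(rec X. b.b.b.X + a.0) :: ··b··> v0
Executing a from Q (initial set {v0}):
  [1] a ⇒ {v1}
  Q completes σ.
Executing a from P (initial set {u0}):
  [1] a ⇒ ∅  — P cannot continue

NO — witness ⟨a⟩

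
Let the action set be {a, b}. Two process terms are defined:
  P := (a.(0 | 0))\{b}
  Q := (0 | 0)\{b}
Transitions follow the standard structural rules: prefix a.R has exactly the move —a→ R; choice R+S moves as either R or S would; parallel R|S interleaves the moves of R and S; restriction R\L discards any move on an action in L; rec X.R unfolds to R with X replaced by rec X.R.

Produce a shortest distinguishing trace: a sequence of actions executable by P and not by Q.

a

P's transition system — 2 states:
  s0 = (a.(0 | 0))\{b} ⊢ ··a··> s1
  s1 = (0 | 0)\{b} ⊢ deadlocked
Q's transition system — 1 states:
  t0 = (0 | 0)\{b} ⊢ deadlocked
Run σ = ⟨a⟩ on P: start {s0}
  after a @ step 1: {s1}
  — P admits the full trace.
Run σ = ⟨a⟩ on Q: start {t0}
  after a @ step 1: ∅  — Q cannot continue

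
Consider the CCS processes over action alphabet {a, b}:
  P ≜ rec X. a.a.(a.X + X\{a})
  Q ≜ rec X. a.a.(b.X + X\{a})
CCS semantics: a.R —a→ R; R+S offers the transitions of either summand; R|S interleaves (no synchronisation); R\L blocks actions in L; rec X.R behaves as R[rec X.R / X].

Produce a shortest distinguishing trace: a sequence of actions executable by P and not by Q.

aaa

P's transition system — 3 states:
  s0 = rec X. a.a.(a.X + X\{a}) :: --a--▸ s1
  s1 = a.(a.(rec X. a.a.(a.X + X\{a})) + (rec X. a.a.(a.X + X\{a}))\{a}) :: --a--▸ s2
  s2 = a.(rec X. a.a.(a.X + X\{a})) + (rec X. a.a.(a.X + X\{a}))\{a} :: --a--▸ s0
Q's transition system — 3 states:
  t0 = rec X. a.a.(b.X + X\{a}) :: --a--▸ t1
  t1 = a.(b.(rec X. a.a.(b.X + X\{a})) + (rec X. a.a.(b.X + X\{a}))\{a}) :: --a--▸ t2
  t2 = b.(rec X. a.a.(b.X + X\{a})) + (rec X. a.a.(b.X + X\{a}))\{a} :: --b--▸ t0
Run σ = ⟨aaa⟩ on P: start {s0}
  after a @ step 1: {s1}
  after a @ step 2: {s2}
  after a @ step 3: {s0}
  P completes σ.
Run σ = ⟨aaa⟩ on Q: start {t0}
  after a @ step 1: {t1}
  after a @ step 2: {t2}
  after a @ step 3: ∅ (Q stuck)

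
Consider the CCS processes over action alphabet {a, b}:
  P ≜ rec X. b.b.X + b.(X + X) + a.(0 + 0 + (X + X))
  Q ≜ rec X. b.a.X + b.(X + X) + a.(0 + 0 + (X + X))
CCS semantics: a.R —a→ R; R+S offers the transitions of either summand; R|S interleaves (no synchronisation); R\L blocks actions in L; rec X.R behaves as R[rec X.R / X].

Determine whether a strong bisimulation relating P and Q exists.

P ≁ Q

LTS(P): 4 reachable states
  p0 = rec X. b.b.X + b.(X + X) + a.(0 + 0 + (X + X)) ⊢ -a-> p1, -b-> p2, -b-> p3
  p1 = 0 + 0 + ((rec X. b.b.X + b.(X + X) + a.(0 + 0 + (X + X))) + (rec X. b.b.X + b.(X + X) + a.(0 + 0 + (X + X)))) ⊢ -a-> p1, -b-> p2, -b-> p3
  p2 = (rec X. b.b.X + b.(X + X) + a.(0 + 0 + (X + X))) + (rec X. b.b.X + b.(X + X) + a.(0 + 0 + (X + X))) ⊢ -a-> p1, -b-> p2, -b-> p3
  p3 = b.(rec X. b.b.X + b.(X + X) + a.(0 + 0 + (X + X))) ⊢ -b-> p0
LTS(Q): 4 reachable states
  q0 = rec X. b.a.X + b.(X + X) + a.(0 + 0 + (X + X)) ⊢ -a-> q1, -b-> q2, -b-> q3
  q1 = 0 + 0 + ((rec X. b.a.X + b.(X + X) + a.(0 + 0 + (X + X))) + (rec X. b.a.X + b.(X + X) + a.(0 + 0 + (X + X)))) ⊢ -a-> q1, -b-> q2, -b-> q3
  q2 = (rec X. b.a.X + b.(X + X) + a.(0 + 0 + (X + X))) + (rec X. b.a.X + b.(X + X) + a.(0 + 0 + (X + X))) ⊢ -a-> q1, -b-> q2, -b-> q3
  q3 = a.(rec X. b.a.X + b.(X + X) + a.(0 + 0 + (X + X))) ⊢ -a-> q0
Coarsest stable partition (strong bisimilarity classes):
  B0 = {p0, p1, p2}
  B1 = {p3}
  B2 = {q0, q1, q2}
  B3 = {q3}
p0 ∈ B0, q0 ∈ B2 → different blocks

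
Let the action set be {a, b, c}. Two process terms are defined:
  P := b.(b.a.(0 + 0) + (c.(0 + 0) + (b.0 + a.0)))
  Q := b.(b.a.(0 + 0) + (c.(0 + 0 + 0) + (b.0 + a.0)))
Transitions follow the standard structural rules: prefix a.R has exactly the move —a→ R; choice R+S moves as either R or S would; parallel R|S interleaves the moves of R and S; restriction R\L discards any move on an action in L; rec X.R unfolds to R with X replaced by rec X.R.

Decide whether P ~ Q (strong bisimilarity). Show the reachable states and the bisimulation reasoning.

P's transition system — 5 states:
  u0 = b.(b.a.(0 + 0) + (c.(0 + 0) + (b.0 + a.0))) :: --b--▸ u1
  u1 = b.a.(0 + 0) + (c.(0 + 0) + (b.0 + a.0)) :: --a--▸ u2, --b--▸ u2, --b--▸ u3, --c--▸ u4
  u2 = 0 :: ∅
  u3 = a.(0 + 0) :: --a--▸ u4
  u4 = 0 + 0 :: ∅
Q's transition system — 6 states:
  v0 = b.(b.a.(0 + 0) + (c.(0 + 0 + 0) + (b.0 + a.0))) :: --b--▸ v1
  v1 = b.a.(0 + 0) + (c.(0 + 0 + 0) + (b.0 + a.0)) :: --a--▸ v2, --b--▸ v2, --b--▸ v3, --c--▸ v4
  v2 = 0 :: ∅
  v3 = a.(0 + 0) :: --a--▸ v5
  v4 = 0 + 0 + 0 :: ∅
  v5 = 0 + 0 :: ∅
Bisimilarity quotient blocks:
  B0 = {u0, v0}
  B1 = {u1, v1}
  B2 = {u2, u4, v2, v4, v5}
  B3 = {u3, v3}
u0 ∈ B0, v0 ∈ B0 → same block

P ~ Q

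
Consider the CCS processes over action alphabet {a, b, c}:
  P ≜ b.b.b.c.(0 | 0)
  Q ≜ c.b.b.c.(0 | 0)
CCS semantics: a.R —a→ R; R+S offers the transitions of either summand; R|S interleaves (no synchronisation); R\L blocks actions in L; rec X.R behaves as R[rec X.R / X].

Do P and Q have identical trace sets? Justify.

traces(P) ≠ traces(Q) — witness ⟨b⟩

Reachable graph of P (5 states):
  u0 = b.b.b.c.(0 | 0) ⊢ --b--▸ u1
  u1 = b.b.c.(0 | 0) ⊢ --b--▸ u2
  u2 = b.c.(0 | 0) ⊢ --b--▸ u3
  u3 = c.(0 | 0) ⊢ --c--▸ u4
  u4 = 0 | 0 ⊢ ∅
Reachable graph of Q (5 states):
  v0 = c.b.b.c.(0 | 0) ⊢ --c--▸ v1
  v1 = b.b.c.(0 | 0) ⊢ --b--▸ v2
  v2 = b.c.(0 | 0) ⊢ --b--▸ v3
  v3 = c.(0 | 0) ⊢ --c--▸ v4
  v4 = 0 | 0 ⊢ ∅
Trace ⟨b⟩ through P, begin at {u0}:
  step 1 (b): {u1}
  P completes σ.
Trace ⟨b⟩ through Q, begin at {v0}:
  step 1 (b): no successor for Q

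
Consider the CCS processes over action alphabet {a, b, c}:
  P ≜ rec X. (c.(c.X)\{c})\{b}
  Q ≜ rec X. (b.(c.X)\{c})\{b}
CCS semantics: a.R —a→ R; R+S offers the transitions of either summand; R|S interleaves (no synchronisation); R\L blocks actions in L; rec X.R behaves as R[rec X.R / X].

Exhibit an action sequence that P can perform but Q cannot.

c

LTS(P): 2 reachable states
  p0 = rec X. (c.(c.X)\{c})\{b} has moves ··c··> p1
  p1 = (c.(rec X. (c.(c.X)\{c})\{b}))\{c}\{b} has moves (no moves)
LTS(Q): 1 reachable states
  q0 = rec X. (b.(c.X)\{c})\{b} has moves (no moves)
Run σ = ⟨c⟩ on P: start {p0}
  [1] c ⇒ {p1}
  — P admits the full trace.
Run σ = ⟨c⟩ on Q: start {q0}
  [1] c ⇒ ∅  — Q cannot continue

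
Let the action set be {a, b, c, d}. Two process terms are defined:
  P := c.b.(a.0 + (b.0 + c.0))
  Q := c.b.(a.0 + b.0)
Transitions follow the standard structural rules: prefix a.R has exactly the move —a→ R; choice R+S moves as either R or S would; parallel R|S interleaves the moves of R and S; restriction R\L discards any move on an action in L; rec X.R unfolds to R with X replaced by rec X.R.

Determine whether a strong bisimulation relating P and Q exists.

P's transition system — 4 states:
  p0 = c.b.(a.0 + (b.0 + c.0)) | —c→ p1
  p1 = b.(a.0 + (b.0 + c.0)) | —b→ p2
  p2 = a.0 + (b.0 + c.0) | —a→ p3, —b→ p3, —c→ p3
  p3 = 0 | deadlocked
Q's transition system — 4 states:
  q0 = c.b.(a.0 + b.0) | —c→ q1
  q1 = b.(a.0 + b.0) | —b→ q2
  q2 = a.0 + b.0 | —a→ q3, —b→ q3
  q3 = 0 | deadlocked
Coarsest stable partition (strong bisimilarity classes):
  B0 = {p0}
  B1 = {p1}
  B2 = {p2}
  B3 = {p3, q3}
  B4 = {q0}
  B5 = {q1}
  B6 = {q2}
p0 ∈ B0, q0 ∈ B4 → different blocks

P ≁ Q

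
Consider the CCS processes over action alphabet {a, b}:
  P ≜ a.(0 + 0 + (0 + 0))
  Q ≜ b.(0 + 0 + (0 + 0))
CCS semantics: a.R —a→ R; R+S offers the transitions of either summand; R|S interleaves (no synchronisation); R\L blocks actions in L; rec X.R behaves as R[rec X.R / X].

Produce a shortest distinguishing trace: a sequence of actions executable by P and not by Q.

a

LTS(P): 2 reachable states
  s0 = a.(0 + 0 + (0 + 0)) ⊢ =a=> s1
  s1 = 0 + 0 + (0 + 0) ⊢ (no moves)
LTS(Q): 2 reachable states
  t0 = b.(0 + 0 + (0 + 0)) ⊢ =b=> t1
  t1 = 0 + 0 + (0 + 0) ⊢ (no moves)
Executing a from P (initial set {s0}):
  step 1 (a): {s1}
  — P admits the full trace.
Executing a from Q (initial set {t0}):
  step 1 (a): ∅  — Q cannot continue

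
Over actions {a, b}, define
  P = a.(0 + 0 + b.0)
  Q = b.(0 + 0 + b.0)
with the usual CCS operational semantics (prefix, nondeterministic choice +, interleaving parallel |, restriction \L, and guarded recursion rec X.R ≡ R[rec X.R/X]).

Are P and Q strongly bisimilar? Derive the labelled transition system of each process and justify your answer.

P's transition system — 3 states:
  m0 = a.(0 + 0 + b.0) → --a--▸ m1
  m1 = 0 + 0 + b.0 → --b--▸ m2
  m2 = 0 → ·
Q's transition system — 3 states:
  n0 = b.(0 + 0 + b.0) → --b--▸ n1
  n1 = 0 + 0 + b.0 → --b--▸ n2
  n2 = 0 → ·
Bisimilarity quotient blocks:
  B0 = {m0}
  B1 = {m1, n1}
  B2 = {m2, n2}
  B3 = {n0}
m0 ∈ B0, n0 ∈ B3 → different blocks

not bisimilar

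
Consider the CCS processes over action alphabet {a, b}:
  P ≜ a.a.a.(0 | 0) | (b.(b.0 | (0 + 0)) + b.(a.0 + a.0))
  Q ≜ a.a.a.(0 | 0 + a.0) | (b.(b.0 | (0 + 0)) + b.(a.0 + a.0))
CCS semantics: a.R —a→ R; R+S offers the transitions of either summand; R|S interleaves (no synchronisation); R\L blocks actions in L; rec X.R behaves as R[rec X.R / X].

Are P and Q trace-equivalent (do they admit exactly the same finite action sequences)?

P's transition system — 20 states:
  s0 = a.a.a.(0 | 0) | (b.(b.0 | (0 + 0)) + b.(a.0 + a.0)) has moves --a--▸ s1, --b--▸ s2, --b--▸ s3
  s1 = a.a.(0 | 0) | (b.(b.0 | (0 + 0)) + b.(a.0 + a.0)) has moves --a--▸ s4, --b--▸ s5, --b--▸ s6
  s2 = a.a.a.(0 | 0) | (a.0 + a.0) has moves --a--▸ s5, --a--▸ s7
  s3 = a.a.a.(0 | 0) | (b.0 | (0 + 0)) has moves --a--▸ s6, --b--▸ s8
  s4 = a.(0 | 0) | (b.(b.0 | (0 + 0)) + b.(a.0 + a.0)) has moves --a--▸ s9, --b--▸ s10, --b--▸ s11
  s5 = a.a.(0 | 0) | (a.0 + a.0) has moves --a--▸ s10, --a--▸ s12
  s6 = a.a.(0 | 0) | (b.0 | (0 + 0)) has moves --a--▸ s11, --b--▸ s13
  s7 = a.a.a.(0 | 0) | 0 has moves --a--▸ s12
  s8 = a.a.a.(0 | 0) | (0 | (0 + 0)) has moves --a--▸ s13
  s9 = 0 | 0 | (b.(b.0 | (0 + 0)) + b.(a.0 + a.0)) has moves --b--▸ s14, --b--▸ s15
  s10 = a.(0 | 0) | (a.0 + a.0) has moves --a--▸ s14, --a--▸ s16
  s11 = a.(0 | 0) | (b.0 | (0 + 0)) has moves --a--▸ s15, --b--▸ s17
  s12 = a.a.(0 | 0) | 0 has moves --a--▸ s16
  s13 = a.a.(0 | 0) | (0 | (0 + 0)) has moves --a--▸ s17
  s14 = 0 | 0 | (a.0 + a.0) has moves --a--▸ s18
  s15 = 0 | 0 | (b.0 | (0 + 0)) has moves --b--▸ s19
  s16 = a.(0 | 0) | 0 has moves --a--▸ s18
  s17 = a.(0 | 0) | (0 | (0 + 0)) has moves --a--▸ s19
  s18 = 0 | 0 | 0 has moves ·
  s19 = 0 | 0 | (0 | (0 + 0)) has moves ·
Q's transition system — 25 states:
  t0 = a.a.a.(0 | 0 + a.0) | (b.(b.0 | (0 + 0)) + b.(a.0 + a.0)) has moves --a--▸ t1, --b--▸ t2, --b--▸ t3
  t1 = a.a.(0 | 0 + a.0) | (b.(b.0 | (0 + 0)) + b.(a.0 + a.0)) has moves --a--▸ t4, --b--▸ t5, --b--▸ t6
  t2 = a.a.a.(0 | 0 + a.0) | (a.0 + a.0) has moves --a--▸ t5, --a--▸ t7
  t3 = a.a.a.(0 | 0 + a.0) | (b.0 | (0 + 0)) has moves --a--▸ t6, --b--▸ t8
  t4 = a.(0 | 0 + a.0) | (b.(b.0 | (0 + 0)) + b.(a.0 + a.0)) has moves --a--▸ t9, --b--▸ t10, --b--▸ t11
  t5 = a.a.(0 | 0 + a.0) | (a.0 + a.0) has moves --a--▸ t10, --a--▸ t12
  t6 = a.a.(0 | 0 + a.0) | (b.0 | (0 + 0)) has moves --a--▸ t11, --b--▸ t13
  t7 = a.a.a.(0 | 0 + a.0) | 0 has moves --a--▸ t12
  t8 = a.a.a.(0 | 0 + a.0) | (0 | (0 + 0)) has moves --a--▸ t13
  t9 = (0 | 0 + a.0) | (b.(b.0 | (0 + 0)) + b.(a.0 + a.0)) has moves --a--▸ t14, --b--▸ t15, --b--▸ t16
  t10 = a.(0 | 0 + a.0) | (a.0 + a.0) has moves --a--▸ t15, --a--▸ t17
  t11 = a.(0 | 0 + a.0) | (b.0 | (0 + 0)) has moves --a--▸ t16, --b--▸ t18
  t12 = a.a.(0 | 0 + a.0) | 0 has moves --a--▸ t17
  t13 = a.a.(0 | 0 + a.0) | (0 | (0 + 0)) has moves --a--▸ t18
  t14 = 0 | (b.(b.0 | (0 + 0)) + b.(a.0 + a.0)) has moves --b--▸ t19, --b--▸ t20
  t15 = (0 | 0 + a.0) | (a.0 + a.0) has moves --a--▸ t19, --a--▸ t21
  t16 = (0 | 0 + a.0) | (b.0 | (0 + 0)) has moves --a--▸ t20, --b--▸ t22
  t17 = a.(0 | 0 + a.0) | 0 has moves --a--▸ t21
  t18 = a.(0 | 0 + a.0) | (0 | (0 + 0)) has moves --a--▸ t22
  t19 = 0 | (a.0 + a.0) has moves --a--▸ t23
  t20 = 0 | (b.0 | (0 + 0)) has moves --b--▸ t24
  t21 = (0 | 0 + a.0) | 0 has moves --a--▸ t23
  t22 = (0 | 0 + a.0) | (0 | (0 + 0)) has moves --a--▸ t24
  t23 = 0 | 0 has moves ·
  t24 = 0 | (0 | (0 + 0)) has moves ·
Executing aaaa from Q (initial set {t0}):
  after a @ step 1: {t1}
  after a @ step 2: {t4}
  after a @ step 3: {t9}
  after a @ step 4: {t14}
  Q completes σ.
Executing aaaa from P (initial set {s0}):
  after a @ step 1: {s1}
  after a @ step 2: {s4}
  after a @ step 3: {s9}
  after a @ step 4: ∅ (P stuck)

trace-distinct — witness ⟨aaaa⟩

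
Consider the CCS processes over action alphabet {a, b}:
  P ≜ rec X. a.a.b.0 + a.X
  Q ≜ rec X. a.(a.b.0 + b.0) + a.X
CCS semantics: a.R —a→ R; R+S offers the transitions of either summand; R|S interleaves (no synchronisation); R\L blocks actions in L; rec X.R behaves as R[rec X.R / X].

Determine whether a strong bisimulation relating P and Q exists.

NO

P's transition system — 4 states:
  u0 = rec X. a.a.b.0 + a.X has moves -a-> u0, -a-> u1
  u1 = a.b.0 has moves -a-> u2
  u2 = b.0 has moves -b-> u3
  u3 = 0 has moves stopped
Q's transition system — 4 states:
  v0 = rec X. a.(a.b.0 + b.0) + a.X has moves -a-> v0, -a-> v1
  v1 = a.b.0 + b.0 has moves -a-> v2, -b-> v3
  v2 = b.0 has moves -b-> v3
  v3 = 0 has moves stopped
Partition-refinement fixed point:
  B0 = {u0}
  B1 = {u1}
  B2 = {u2, v2}
  B3 = {u3, v3}
  B4 = {v0}
  B5 = {v1}
u0 ∈ B0, v0 ∈ B4 → different blocks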